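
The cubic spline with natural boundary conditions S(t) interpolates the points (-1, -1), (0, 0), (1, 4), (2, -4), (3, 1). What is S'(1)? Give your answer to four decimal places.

With M_i denoting the second derivative at x_i, h_i = 1, 1, 1, 1, and Δ_i = (y_(i+1) − y_i)/h_i = 1, 4, -8, 5:
  1·M_0 + 4·M_1 + 1·M_2 = 6(Δ_1 - Δ_0) = 18
  1·M_1 + 4·M_2 + 1·M_3 = 6(Δ_2 - Δ_1) = -72
  1·M_2 + 4·M_3 + 1·M_4 = 6(Δ_3 - Δ_2) = 78
Natural end conditions: M_0 = M_4 = 0.
Solving the tridiagonal system: M_0 = 0, M_1 = 159/14, M_2 = -192/7, M_3 = 369/14, M_4 = 0.
On [1, 2], S'(t) = b_2 + 2c_2·(t - 1) + 3d_2·(t - 1)² with b_2 = Δ_2 - h_2(2M_2 + M_3)/6 = -13/4, c_2 = M_2/2 = -96/7, d_2 = (M_3 - M_2)/(6h_2) = 251/28. So S'(1) = -13/4.

-3.2500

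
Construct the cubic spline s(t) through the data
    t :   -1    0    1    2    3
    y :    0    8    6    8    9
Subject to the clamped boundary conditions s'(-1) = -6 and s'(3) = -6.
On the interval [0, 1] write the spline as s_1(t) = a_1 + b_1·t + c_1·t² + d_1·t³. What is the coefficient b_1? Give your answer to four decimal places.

6.6964

Write σ_i for s''(x_i). With h_i = 1, 1, 1, 1 and divided differences Δ_i = 8, -2, 2, 1, the continuity of s' gives the tridiagonal system
  1·σ_0 + 4·σ_1 + 1·σ_2 = 6(Δ_1 - Δ_0) = -60
  1·σ_1 + 4·σ_2 + 1·σ_3 = 6(Δ_2 - Δ_1) = 24
  1·σ_2 + 4·σ_3 + 1·σ_4 = 6(Δ_3 - Δ_2) = -6
Clamped end conditions give two more equations: 2h_0·σ_0 + h_0·σ_1 = 6(Δ_0 - s'(-1)) = 84 and h_3·σ_3 + 2h_3·σ_4 = 6(s'(3) - Δ_3) = -42.
Forward elimination and back-substitution give σ_0 = 1641/28, σ_1 = -465/14, σ_2 = 57/4, σ_3 = 3/14, σ_4 = -591/28.
On [0, 1], with s_1(t) = a_1 + b_1·t + c_1·t² + d_1·t³: c_1 = σ_1/2 = -465/28, d_1 = (σ_2 - σ_1)/(6h_1) = 443/56, b_1 = Δ_1 - h_1(2σ_1 + σ_2)/6 = 375/56.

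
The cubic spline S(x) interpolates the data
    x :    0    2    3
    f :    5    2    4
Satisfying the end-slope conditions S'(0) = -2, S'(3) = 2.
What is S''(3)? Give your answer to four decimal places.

-2.1667

With M_i denoting the second derivative at x_i, h_i = 2, 1, and Δ_i = (y_(i+1) − y_i)/h_i = -3/2, 2:
  2·M_0 + 6·M_1 + 1·M_2 = 6(Δ_1 - Δ_0) = 21
Clamped end conditions give two more equations: 2h_0·M_0 + h_0·M_1 = 6(Δ_0 - S'(0)) = 3 and h_1·M_1 + 2h_1·M_2 = 6(S'(3) - Δ_1) = 0.
Forward elimination and back-substitution give M_0 = -17/12, M_1 = 13/3, M_2 = -13/6.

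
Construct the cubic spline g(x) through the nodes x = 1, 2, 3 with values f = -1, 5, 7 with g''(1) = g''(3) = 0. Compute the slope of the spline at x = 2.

4

Put M_i = g'' at the i-th knot. Here h = (1, 1) and Δ = (6, 2), so the interior equations h_(i-1)·M_(i-1) + 2(h_(i-1)+h_i)·M_i + h_i·M_(i+1) = 6(Δ_i − Δ_(i-1)) read
  1·M_0 + 4·M_1 + 1·M_2 = 6(Δ_1 - Δ_0) = -24
Natural end conditions: M_0 = M_2 = 0.
Hence M_0 = 0, M_1 = -6, M_2 = 0.
On [2, 3], g'(x) = b_1 + 2c_1·(x - 2) + 3d_1·(x - 2)² with b_1 = Δ_1 - h_1(2M_1 + M_2)/6 = 4, c_1 = M_1/2 = -3, d_1 = (M_2 - M_1)/(6h_1) = 1. So g'(2) = 4.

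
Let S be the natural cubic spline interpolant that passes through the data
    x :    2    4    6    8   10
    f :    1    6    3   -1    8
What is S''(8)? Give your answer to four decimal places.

5.1161

Write M_i for S''(x_i). With h_i = 2, 2, 2, 2 and divided differences Δ_i = 5/2, -3/2, -2, 9/2, the continuity of S' gives the tridiagonal system
  2·M_0 + 8·M_1 + 2·M_2 = 6(Δ_1 - Δ_0) = -24
  2·M_1 + 8·M_2 + 2·M_3 = 6(Δ_2 - Δ_1) = -3
  2·M_2 + 8·M_3 + 2·M_4 = 6(Δ_3 - Δ_2) = 39
Natural end conditions: M_0 = M_4 = 0.
Forward elimination and back-substitution give M_0 = 0, M_1 = -309/112, M_2 = -27/28, M_3 = 573/112, M_4 = 0.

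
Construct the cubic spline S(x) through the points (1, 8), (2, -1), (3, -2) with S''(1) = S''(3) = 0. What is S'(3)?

1

With M_i denoting the second derivative at x_i, h_i = 1, 1, and Δ_i = (y_(i+1) − y_i)/h_i = -9, -1:
  1·M_0 + 4·M_1 + 1·M_2 = 6(Δ_1 - Δ_0) = 48
Natural end conditions: M_0 = M_2 = 0.
Solving: M_0 = 0, M_1 = 12, M_2 = 0.
On [2, 3], S'(x) = b_1 + 2c_1·(x - 2) + 3d_1·(x - 2)² with b_1 = Δ_1 - h_1(2M_1 + M_2)/6 = -5, c_1 = M_1/2 = 6, d_1 = (M_2 - M_1)/(6h_1) = -2. So S'(3) = 1.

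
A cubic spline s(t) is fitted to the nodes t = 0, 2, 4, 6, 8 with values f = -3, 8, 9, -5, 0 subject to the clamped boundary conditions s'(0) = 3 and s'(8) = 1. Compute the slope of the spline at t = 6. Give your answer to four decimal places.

-2.2232

Write M_i for s''(x_i). With h_i = 2, 2, 2, 2 and divided differences Δ_i = 11/2, 1/2, -7, 5/2, the continuity of s' gives the tridiagonal system
  2·M_0 + 8·M_1 + 2·M_2 = 6(Δ_1 - Δ_0) = -30
  2·M_1 + 8·M_2 + 2·M_3 = 6(Δ_2 - Δ_1) = -45
  2·M_2 + 8·M_3 + 2·M_4 = 6(Δ_3 - Δ_2) = 57
Clamped end conditions give two more equations: 2h_0·M_0 + h_0·M_1 = 6(Δ_0 - s'(0)) = 15 and h_3·M_3 + 2h_3·M_4 = 6(s'(8) - Δ_3) = -9.
Solving the tridiagonal system: M_0 = 599/112, M_1 = -179/56, M_2 = -121/16, M_3 = 613/56, M_4 = -865/112.
On [6, 8], s'(t) = b_3 + 2c_3·(t - 6) + 3d_3·(t - 6)² with b_3 = Δ_3 - h_3(2M_3 + M_4)/6 = -249/112, c_3 = M_3/2 = 613/112, d_3 = (M_4 - M_3)/(6h_3) = -697/448. So s'(6) = -249/112.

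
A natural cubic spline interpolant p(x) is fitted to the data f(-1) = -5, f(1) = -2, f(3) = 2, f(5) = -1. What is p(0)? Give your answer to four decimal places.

-3.7750

Put M_i = p'' at the i-th knot. Here h = (2, 2, 2) and Δ = (3/2, 2, -3/2), so the interior equations h_(i-1)·M_(i-1) + 2(h_(i-1)+h_i)·M_i + h_i·M_(i+1) = 6(Δ_i − Δ_(i-1)) read
  2·M_0 + 8·M_1 + 2·M_2 = 6(Δ_1 - Δ_0) = 3
  2·M_1 + 8·M_2 + 2·M_3 = 6(Δ_2 - Δ_1) = -21
Natural end conditions: M_0 = M_3 = 0.
Solving the tridiagonal system: M_0 = 0, M_1 = 11/10, M_2 = -29/10, M_3 = 0.
On [-1, 1], p(x) = -5 + 17/15·(x + 1) + 0·(x + 1)² + 11/120·(x + 1)³.
With (x + 1) = 1: p(0) = -151/40.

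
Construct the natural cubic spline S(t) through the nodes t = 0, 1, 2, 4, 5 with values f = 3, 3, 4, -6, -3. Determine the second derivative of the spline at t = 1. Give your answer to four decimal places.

4.1311

With σ_i denoting the second derivative at x_i, h_i = 1, 1, 2, 1, and Δ_i = (y_(i+1) − y_i)/h_i = 0, 1, -5, 3:
  1·σ_0 + 4·σ_1 + 1·σ_2 = 6(Δ_1 - Δ_0) = 6
  1·σ_1 + 6·σ_2 + 2·σ_3 = 6(Δ_2 - Δ_1) = -36
  2·σ_2 + 6·σ_3 + 1·σ_4 = 6(Δ_3 - Δ_2) = 48
Natural end conditions: σ_0 = σ_4 = 0.
Solving the tridiagonal system: σ_0 = 0, σ_1 = 252/61, σ_2 = -642/61, σ_3 = 702/61, σ_4 = 0.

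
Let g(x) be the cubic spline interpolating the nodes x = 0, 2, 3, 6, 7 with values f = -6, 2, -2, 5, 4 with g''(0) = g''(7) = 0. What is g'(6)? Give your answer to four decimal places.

0.8302

Put σ_i = g'' at the i-th knot. Here h = (2, 1, 3, 1) and Δ = (4, -4, 7/3, -1), so the interior equations h_(i-1)·σ_(i-1) + 2(h_(i-1)+h_i)·σ_i + h_i·σ_(i+1) = 6(Δ_i − Δ_(i-1)) read
  2·σ_0 + 6·σ_1 + 1·σ_2 = 6(Δ_1 - Δ_0) = -48
  1·σ_1 + 8·σ_2 + 3·σ_3 = 6(Δ_2 - Δ_1) = 38
  3·σ_2 + 8·σ_3 + 1·σ_4 = 6(Δ_3 - Δ_2) = -20
Natural end conditions: σ_0 = σ_4 = 0.
Forward elimination and back-substitution give σ_0 = 0, σ_1 = -1502/161, σ_2 = 1284/161, σ_3 = -884/161, σ_4 = 0.
On [6, 7], g'(x) = b_3 + 2c_3·(x - 6) + 3d_3·(x - 6)² with b_3 = Δ_3 - h_3(2σ_3 + σ_4)/6 = 401/483, c_3 = σ_3/2 = -442/161, d_3 = (σ_4 - σ_3)/(6h_3) = 442/483. So g'(6) = 401/483.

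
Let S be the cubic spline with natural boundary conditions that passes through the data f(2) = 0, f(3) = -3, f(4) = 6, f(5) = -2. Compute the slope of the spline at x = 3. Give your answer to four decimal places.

Let m_i = S''(x_i). Step sizes h_i = 1, 1, 1; slopes of the chords Δ_i = (y_(i+1) - y_i)/h_i = -3, 9, -8.
  1·m_0 + 4·m_1 + 1·m_2 = 6(Δ_1 - Δ_0) = 72
  1·m_1 + 4·m_2 + 1·m_3 = 6(Δ_2 - Δ_1) = -102
Natural end conditions: m_0 = m_3 = 0.
Solving the tridiagonal system: m_0 = 0, m_1 = 26, m_2 = -32, m_3 = 0.
On [3, 4], S'(x) = b_1 + 2c_1·(x - 3) + 3d_1·(x - 3)² with b_1 = Δ_1 - h_1(2m_1 + m_2)/6 = 17/3, c_1 = m_1/2 = 13, d_1 = (m_2 - m_1)/(6h_1) = -29/3. So S'(3) = 17/3.

5.6667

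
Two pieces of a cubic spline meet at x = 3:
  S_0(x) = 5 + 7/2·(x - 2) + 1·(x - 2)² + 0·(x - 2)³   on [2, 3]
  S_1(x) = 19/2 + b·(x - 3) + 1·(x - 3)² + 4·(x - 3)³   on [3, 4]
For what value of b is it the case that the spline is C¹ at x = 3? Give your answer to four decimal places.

S_0'(x) = 7/2 + 2·(x - 2) + 0·(x - 2)², so S_0'(3) = 11/2. On the right, S_1'(3) = b, so b = 11/2.

5.5000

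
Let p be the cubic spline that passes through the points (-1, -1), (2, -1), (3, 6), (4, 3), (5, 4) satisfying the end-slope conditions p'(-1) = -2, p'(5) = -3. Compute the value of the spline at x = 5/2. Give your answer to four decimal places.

Write σ_i for p''(x_i). With h_i = 3, 1, 1, 1 and divided differences Δ_i = 0, 7, -3, 1, the continuity of p' gives the tridiagonal system
  3·σ_0 + 8·σ_1 + 1·σ_2 = 6(Δ_1 - Δ_0) = 42
  1·σ_1 + 4·σ_2 + 1·σ_3 = 6(Δ_2 - Δ_1) = -60
  1·σ_2 + 4·σ_3 + 1·σ_4 = 6(Δ_3 - Δ_2) = 24
Clamped end conditions give two more equations: 2h_0·σ_0 + h_0·σ_1 = 6(Δ_0 - p'(-1)) = 12 and h_3·σ_3 + 2h_3·σ_4 = 6(p'(5) - Δ_3) = -24.
Hence σ_0 = -65/27, σ_1 = 238/27, σ_2 = -575/27, σ_3 = 442/27, σ_4 = -545/27.
On [2, 3], p(x) = -1 + 137/18·(x - 2) + 119/27·(x - 2)² - 271/54·(x - 2)³.
With (x - 2) = 1/2: p(5/2) = 1417/432.

3.2801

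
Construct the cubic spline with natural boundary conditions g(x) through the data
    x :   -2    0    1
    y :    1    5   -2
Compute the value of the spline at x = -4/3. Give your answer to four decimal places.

4.1111

Let σ_i = g''(x_i). Step sizes h_i = 2, 1; slopes of the chords Δ_i = (y_(i+1) - y_i)/h_i = 2, -7.
  2·σ_0 + 6·σ_1 + 1·σ_2 = 6(Δ_1 - Δ_0) = -54
Natural end conditions: σ_0 = σ_2 = 0.
Hence σ_0 = 0, σ_1 = -9, σ_2 = 0.
On [-2, 0], g(x) = 1 + 5·(x + 2) + 0·(x + 2)² - 3/4·(x + 2)³.
With (x + 2) = 2/3: g(-4/3) = 37/9.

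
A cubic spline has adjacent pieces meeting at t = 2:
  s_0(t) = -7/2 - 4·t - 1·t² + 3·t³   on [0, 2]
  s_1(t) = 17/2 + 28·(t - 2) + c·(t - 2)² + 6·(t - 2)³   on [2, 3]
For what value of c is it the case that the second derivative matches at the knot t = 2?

17

s_0''(t) = -2 + 18·t, so s_0''(2) = 34. On the right, s_1''(2) = 2c, so c = 17.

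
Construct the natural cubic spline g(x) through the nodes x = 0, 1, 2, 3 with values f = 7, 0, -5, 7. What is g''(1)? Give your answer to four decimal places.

-3.6000

Put m_i = g'' at the i-th knot. Here h = (1, 1, 1) and Δ = (-7, -5, 12), so the interior equations h_(i-1)·m_(i-1) + 2(h_(i-1)+h_i)·m_i + h_i·m_(i+1) = 6(Δ_i − Δ_(i-1)) read
  1·m_0 + 4·m_1 + 1·m_2 = 6(Δ_1 - Δ_0) = 12
  1·m_1 + 4·m_2 + 1·m_3 = 6(Δ_2 - Δ_1) = 102
Natural end conditions: m_0 = m_3 = 0.
Solving the tridiagonal system: m_0 = 0, m_1 = -18/5, m_2 = 132/5, m_3 = 0.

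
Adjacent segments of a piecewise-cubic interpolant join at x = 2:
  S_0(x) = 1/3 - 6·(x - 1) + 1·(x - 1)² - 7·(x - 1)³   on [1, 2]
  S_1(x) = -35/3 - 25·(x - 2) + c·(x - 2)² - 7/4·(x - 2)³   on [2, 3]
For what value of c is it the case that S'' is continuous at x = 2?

-20

S_0''(x) = 2 - 42·(x - 1), so S_0''(2) = -40. On the right, S_1''(2) = 2c, so c = -20.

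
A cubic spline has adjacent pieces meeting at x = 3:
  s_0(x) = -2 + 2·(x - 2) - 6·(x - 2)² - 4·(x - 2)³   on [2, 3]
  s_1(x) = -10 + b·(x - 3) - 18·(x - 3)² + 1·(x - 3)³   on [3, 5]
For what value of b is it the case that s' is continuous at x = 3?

-22

s_0'(x) = 2 - 12·(x - 2) - 12·(x - 2)², so s_0'(3) = -22. On the right, s_1'(3) = b, so b = -22.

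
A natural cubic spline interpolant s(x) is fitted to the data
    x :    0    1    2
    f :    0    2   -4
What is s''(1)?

Write M_i for s''(x_i). With h_i = 1, 1 and divided differences Δ_i = 2, -6, the continuity of s' gives the tridiagonal system
  1·M_0 + 4·M_1 + 1·M_2 = 6(Δ_1 - Δ_0) = -48
Natural end conditions: M_0 = M_2 = 0.
Hence M_0 = 0, M_1 = -12, M_2 = 0.

-12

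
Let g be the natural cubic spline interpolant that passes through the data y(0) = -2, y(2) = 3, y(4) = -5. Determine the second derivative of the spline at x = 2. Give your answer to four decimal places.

-4.8750

Write σ_i for g''(x_i). With h_i = 2, 2 and divided differences Δ_i = 5/2, -4, the continuity of g' gives the tridiagonal system
  2·σ_0 + 8·σ_1 + 2·σ_2 = 6(Δ_1 - Δ_0) = -39
Natural end conditions: σ_0 = σ_2 = 0.
Forward elimination and back-substitution give σ_0 = 0, σ_1 = -39/8, σ_2 = 0.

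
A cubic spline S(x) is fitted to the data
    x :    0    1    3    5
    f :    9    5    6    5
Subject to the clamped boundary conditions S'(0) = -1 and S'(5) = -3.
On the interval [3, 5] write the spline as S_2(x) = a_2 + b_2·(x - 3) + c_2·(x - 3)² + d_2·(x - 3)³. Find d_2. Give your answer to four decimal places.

-0.0815

Put M_i = S'' at the i-th knot. Here h = (1, 2, 2) and Δ = (-4, 1/2, -1/2), so the interior equations h_(i-1)·M_(i-1) + 2(h_(i-1)+h_i)·M_i + h_i·M_(i+1) = 6(Δ_i − Δ_(i-1)) read
  1·M_0 + 6·M_1 + 2·M_2 = 6(Δ_1 - Δ_0) = 27
  2·M_1 + 8·M_2 + 2·M_3 = 6(Δ_2 - Δ_1) = -6
Clamped end conditions give two more equations: 2h_0·M_0 + h_0·M_1 = 6(Δ_0 - S'(0)) = -18 and h_2·M_2 + 2h_2·M_3 = 6(S'(5) - Δ_2) = -15.
Hence M_0 = -290/23, M_1 = 166/23, M_2 = -85/46, M_3 = -65/23.
On [3, 5], with S_2(x) = a_2 + b_2·(x - 3) + c_2·(x - 3)² + d_2·(x - 3)³: c_2 = M_2/2 = -85/92, d_2 = (M_3 - M_2)/(6h_2) = -15/184, b_2 = Δ_2 - h_2(2M_2 + M_3)/6 = 77/46.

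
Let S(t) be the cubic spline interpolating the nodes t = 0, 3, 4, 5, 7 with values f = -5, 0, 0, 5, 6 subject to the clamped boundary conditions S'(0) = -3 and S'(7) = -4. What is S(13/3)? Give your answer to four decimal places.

1.2825

Put M_i = S'' at the i-th knot. Here h = (3, 1, 1, 2) and Δ = (5/3, 0, 5, 1/2), so the interior equations h_(i-1)·M_(i-1) + 2(h_(i-1)+h_i)·M_i + h_i·M_(i+1) = 6(Δ_i − Δ_(i-1)) read
  3·M_0 + 8·M_1 + 1·M_2 = 6(Δ_1 - Δ_0) = -10
  1·M_1 + 4·M_2 + 1·M_3 = 6(Δ_2 - Δ_1) = 30
  1·M_2 + 6·M_3 + 2·M_4 = 6(Δ_3 - Δ_2) = -27
Clamped end conditions give two more equations: 2h_0·M_0 + h_0·M_1 = 6(Δ_0 - S'(0)) = 28 and h_3·M_3 + 2h_3·M_4 = 6(S'(7) - Δ_3) = -27.
Hence M_0 = 3451/474, M_1 = -413/79, M_2 = 1577/158, M_3 = -371/79, M_4 = -1391/316.
On [4, 5], S(t) = 0 + 194/79·(t - 4) + 1577/316·(t - 4)² - 773/316·(t - 4)³.
With (t - 4) = 1/3: S(13/3) = 5471/4266.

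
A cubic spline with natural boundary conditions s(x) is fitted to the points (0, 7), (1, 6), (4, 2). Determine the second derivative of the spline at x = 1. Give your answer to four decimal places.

-0.2500

Let m_i = s''(x_i). Step sizes h_i = 1, 3; slopes of the chords Δ_i = (y_(i+1) - y_i)/h_i = -1, -4/3.
  1·m_0 + 8·m_1 + 3·m_2 = 6(Δ_1 - Δ_0) = -2
Natural end conditions: m_0 = m_2 = 0.
Solving the tridiagonal system: m_0 = 0, m_1 = -1/4, m_2 = 0.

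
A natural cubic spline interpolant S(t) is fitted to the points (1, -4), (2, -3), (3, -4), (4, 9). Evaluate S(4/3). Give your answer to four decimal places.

With σ_i denoting the second derivative at x_i, h_i = 1, 1, 1, and Δ_i = (y_(i+1) − y_i)/h_i = 1, -1, 13:
  1·σ_0 + 4·σ_1 + 1·σ_2 = 6(Δ_1 - Δ_0) = -12
  1·σ_1 + 4·σ_2 + 1·σ_3 = 6(Δ_2 - Δ_1) = 84
Natural end conditions: σ_0 = σ_3 = 0.
Hence σ_0 = 0, σ_1 = -44/5, σ_2 = 116/5, σ_3 = 0.
On [1, 2], S(t) = -4 + 37/15·(t - 1) + 0·(t - 1)² - 22/15·(t - 1)³.
With (t - 1) = 1/3: S(4/3) = -1309/405.

-3.2321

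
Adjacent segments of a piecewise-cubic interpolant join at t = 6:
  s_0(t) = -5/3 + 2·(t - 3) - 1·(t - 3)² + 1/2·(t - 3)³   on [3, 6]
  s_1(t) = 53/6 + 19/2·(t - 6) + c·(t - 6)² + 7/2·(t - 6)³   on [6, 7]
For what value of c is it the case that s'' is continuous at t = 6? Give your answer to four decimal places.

s_0''(t) = -2 + 3·(t - 3), so s_0''(6) = 7. On the right, s_1''(6) = 2c, so c = 7/2.

3.5000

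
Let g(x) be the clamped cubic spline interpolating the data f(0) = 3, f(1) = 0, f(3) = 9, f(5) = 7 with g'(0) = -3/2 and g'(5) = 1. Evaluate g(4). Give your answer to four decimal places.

Put m_i = g'' at the i-th knot. Here h = (1, 2, 2) and Δ = (-3, 9/2, -1), so the interior equations h_(i-1)·m_(i-1) + 2(h_(i-1)+h_i)·m_i + h_i·m_(i+1) = 6(Δ_i − Δ_(i-1)) read
  1·m_0 + 6·m_1 + 2·m_2 = 6(Δ_1 - Δ_0) = 45
  2·m_1 + 8·m_2 + 2·m_3 = 6(Δ_2 - Δ_1) = -33
Clamped end conditions give two more equations: 2h_0·m_0 + h_0·m_1 = 6(Δ_0 - g'(0)) = -9 and h_2·m_2 + 2h_2·m_3 = 6(g'(5) - Δ_2) = 12.
Hence m_0 = -245/23, m_1 = 283/23, m_2 = -209/23, m_3 = 347/46.
On [3, 5], g(x) = 9 + 117/46·(x - 3) - 209/46·(x - 3)² + 255/184·(x - 3)³.
With (x - 3) = 1: g(4) = 1543/184.

8.3859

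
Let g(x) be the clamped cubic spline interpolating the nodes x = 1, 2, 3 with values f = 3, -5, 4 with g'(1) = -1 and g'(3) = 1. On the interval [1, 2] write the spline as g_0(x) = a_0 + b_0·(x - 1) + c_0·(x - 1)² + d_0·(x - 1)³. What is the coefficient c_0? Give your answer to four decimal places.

Write M_i for g''(x_i). With h_i = 1, 1 and divided differences Δ_i = -8, 9, the continuity of g' gives the tridiagonal system
  1·M_0 + 4·M_1 + 1·M_2 = 6(Δ_1 - Δ_0) = 102
Clamped end conditions give two more equations: 2h_0·M_0 + h_0·M_1 = 6(Δ_0 - g'(1)) = -42 and h_1·M_1 + 2h_1·M_2 = 6(g'(3) - Δ_1) = -48.
Forward elimination and back-substitution give M_0 = -91/2, M_1 = 49, M_2 = -97/2.
On [1, 2], with g_0(x) = a_0 + b_0·(x - 1) + c_0·(x - 1)² + d_0·(x - 1)³: c_0 = M_0/2 = -91/4, d_0 = (M_1 - M_0)/(6h_0) = 63/4, b_0 = Δ_0 - h_0(2M_0 + M_1)/6 = -1.

-22.7500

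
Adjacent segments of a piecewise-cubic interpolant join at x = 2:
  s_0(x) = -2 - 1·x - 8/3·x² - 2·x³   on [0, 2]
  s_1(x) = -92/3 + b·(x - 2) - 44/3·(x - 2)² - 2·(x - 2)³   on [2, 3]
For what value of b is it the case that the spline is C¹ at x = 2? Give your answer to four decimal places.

s_0'(x) = -1 - 16/3·x - 6·x², so s_0'(2) = -107/3. On the right, s_1'(2) = b, so b = -107/3.

-35.6667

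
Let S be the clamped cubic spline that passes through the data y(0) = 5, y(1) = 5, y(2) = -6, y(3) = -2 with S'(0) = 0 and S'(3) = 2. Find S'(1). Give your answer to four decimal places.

-7.2667

Write σ_i for S''(x_i). With h_i = 1, 1, 1 and divided differences Δ_i = 0, -11, 4, the continuity of S' gives the tridiagonal system
  1·σ_0 + 4·σ_1 + 1·σ_2 = 6(Δ_1 - Δ_0) = -66
  1·σ_1 + 4·σ_2 + 1·σ_3 = 6(Δ_2 - Δ_1) = 90
Clamped end conditions give two more equations: 2h_0·σ_0 + h_0·σ_1 = 6(Δ_0 - S'(0)) = 0 and h_2·σ_2 + 2h_2·σ_3 = 6(S'(3) - Δ_2) = -12.
Hence σ_0 = 218/15, σ_1 = -436/15, σ_2 = 536/15, σ_3 = -358/15.
On [1, 2], S'(x) = b_1 + 2c_1·(x - 1) + 3d_1·(x - 1)² with b_1 = Δ_1 - h_1(2σ_1 + σ_2)/6 = -109/15, c_1 = σ_1/2 = -218/15, d_1 = (σ_2 - σ_1)/(6h_1) = 54/5. So S'(1) = -109/15.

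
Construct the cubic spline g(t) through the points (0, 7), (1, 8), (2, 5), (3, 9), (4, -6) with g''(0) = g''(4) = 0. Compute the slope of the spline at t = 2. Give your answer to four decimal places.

2.3750

Put m_i = g'' at the i-th knot. Here h = (1, 1, 1, 1) and Δ = (1, -3, 4, -15), so the interior equations h_(i-1)·m_(i-1) + 2(h_(i-1)+h_i)·m_i + h_i·m_(i+1) = 6(Δ_i − Δ_(i-1)) read
  1·m_0 + 4·m_1 + 1·m_2 = 6(Δ_1 - Δ_0) = -24
  1·m_1 + 4·m_2 + 1·m_3 = 6(Δ_2 - Δ_1) = 42
  1·m_2 + 4·m_3 + 1·m_4 = 6(Δ_3 - Δ_2) = -114
Natural end conditions: m_0 = m_4 = 0.
Solving the tridiagonal system: m_0 = 0, m_1 = -321/28, m_2 = 153/7, m_3 = -951/28, m_4 = 0.
On [2, 3], g'(t) = b_2 + 2c_2·(t - 2) + 3d_2·(t - 2)² with b_2 = Δ_2 - h_2(2m_2 + m_3)/6 = 19/8, c_2 = m_2/2 = 153/14, d_2 = (m_3 - m_2)/(6h_2) = -521/56. So g'(2) = 19/8.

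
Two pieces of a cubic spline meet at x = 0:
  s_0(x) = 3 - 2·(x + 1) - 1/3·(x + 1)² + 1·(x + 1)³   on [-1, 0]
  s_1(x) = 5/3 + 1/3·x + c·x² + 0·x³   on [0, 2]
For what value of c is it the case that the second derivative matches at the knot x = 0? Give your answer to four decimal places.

2.6667

s_0''(x) = -2/3 + 6·(x + 1), so s_0''(0) = 16/3. On the right, s_1''(0) = 2c, so c = 8/3.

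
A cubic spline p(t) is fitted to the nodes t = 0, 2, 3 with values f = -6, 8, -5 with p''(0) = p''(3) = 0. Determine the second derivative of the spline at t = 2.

-20

With M_i denoting the second derivative at x_i, h_i = 2, 1, and Δ_i = (y_(i+1) − y_i)/h_i = 7, -13:
  2·M_0 + 6·M_1 + 1·M_2 = 6(Δ_1 - Δ_0) = -120
Natural end conditions: M_0 = M_2 = 0.
Forward elimination and back-substitution give M_0 = 0, M_1 = -20, M_2 = 0.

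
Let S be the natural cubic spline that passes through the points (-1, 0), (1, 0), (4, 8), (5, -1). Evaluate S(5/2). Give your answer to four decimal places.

7.2482

Write m_i for S''(x_i). With h_i = 2, 3, 1 and divided differences Δ_i = 0, 8/3, -9, the continuity of S' gives the tridiagonal system
  2·m_0 + 10·m_1 + 3·m_2 = 6(Δ_1 - Δ_0) = 16
  3·m_1 + 8·m_2 + 1·m_3 = 6(Δ_2 - Δ_1) = -70
Natural end conditions: m_0 = m_3 = 0.
Forward elimination and back-substitution give m_0 = 0, m_1 = 338/71, m_2 = -748/71, m_3 = 0.
On [1, 4], S(t) = 0 + 676/213·(t - 1) + 169/71·(t - 1)² - 181/213·(t - 1)³.
With (t - 1) = 3/2: S(5/2) = 4117/568.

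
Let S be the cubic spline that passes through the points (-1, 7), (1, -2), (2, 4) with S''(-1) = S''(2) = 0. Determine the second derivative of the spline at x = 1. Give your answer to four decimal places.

10.5000

Let M_i = S''(x_i). Step sizes h_i = 2, 1; slopes of the chords Δ_i = (y_(i+1) - y_i)/h_i = -9/2, 6.
  2·M_0 + 6·M_1 + 1·M_2 = 6(Δ_1 - Δ_0) = 63
Natural end conditions: M_0 = M_2 = 0.
Forward elimination and back-substitution give M_0 = 0, M_1 = 21/2, M_2 = 0.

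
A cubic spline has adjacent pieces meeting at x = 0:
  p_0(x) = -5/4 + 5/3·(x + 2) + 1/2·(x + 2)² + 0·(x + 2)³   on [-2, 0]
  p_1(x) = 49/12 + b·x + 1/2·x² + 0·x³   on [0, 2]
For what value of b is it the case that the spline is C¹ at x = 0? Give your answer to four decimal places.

3.6667

p_0'(x) = 5/3 + 1·(x + 2) + 0·(x + 2)², so p_0'(0) = 11/3. On the right, p_1'(0) = b, so b = 11/3.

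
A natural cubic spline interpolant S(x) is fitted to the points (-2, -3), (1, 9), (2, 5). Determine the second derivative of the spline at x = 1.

Let M_i = S''(x_i). Step sizes h_i = 3, 1; slopes of the chords Δ_i = (y_(i+1) - y_i)/h_i = 4, -4.
  3·M_0 + 8·M_1 + 1·M_2 = 6(Δ_1 - Δ_0) = -48
Natural end conditions: M_0 = M_2 = 0.
Solving the tridiagonal system: M_0 = 0, M_1 = -6, M_2 = 0.

-6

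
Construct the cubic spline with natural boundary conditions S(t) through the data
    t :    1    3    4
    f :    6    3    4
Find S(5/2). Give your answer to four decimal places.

Put M_i = S'' at the i-th knot. Here h = (2, 1) and Δ = (-3/2, 1), so the interior equations h_(i-1)·M_(i-1) + 2(h_(i-1)+h_i)·M_i + h_i·M_(i+1) = 6(Δ_i − Δ_(i-1)) read
  2·M_0 + 6·M_1 + 1·M_2 = 6(Δ_1 - Δ_0) = 15
Natural end conditions: M_0 = M_2 = 0.
Solving the tridiagonal system: M_0 = 0, M_1 = 5/2, M_2 = 0.
On [1, 3], S(t) = 6 - 7/3·(t - 1) + 0·(t - 1)² + 5/24·(t - 1)³.
With (t - 1) = 3/2: S(5/2) = 205/64.

3.2031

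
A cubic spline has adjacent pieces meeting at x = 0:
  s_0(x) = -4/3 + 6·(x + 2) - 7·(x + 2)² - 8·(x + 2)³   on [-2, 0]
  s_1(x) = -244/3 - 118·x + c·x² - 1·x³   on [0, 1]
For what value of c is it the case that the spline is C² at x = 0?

-55

s_0''(x) = -14 - 48·(x + 2), so s_0''(0) = -110. On the right, s_1''(0) = 2c, so c = -55.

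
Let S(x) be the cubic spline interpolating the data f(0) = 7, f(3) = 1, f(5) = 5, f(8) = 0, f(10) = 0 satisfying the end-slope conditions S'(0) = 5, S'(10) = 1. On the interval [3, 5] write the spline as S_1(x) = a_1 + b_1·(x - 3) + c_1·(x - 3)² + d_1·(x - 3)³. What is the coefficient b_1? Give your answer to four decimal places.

-0.8069

Put m_i = S'' at the i-th knot. Here h = (3, 2, 3, 2) and Δ = (-2, 2, -5/3, 0), so the interior equations h_(i-1)·m_(i-1) + 2(h_(i-1)+h_i)·m_i + h_i·m_(i+1) = 6(Δ_i − Δ_(i-1)) read
  3·m_0 + 10·m_1 + 2·m_2 = 6(Δ_1 - Δ_0) = 24
  2·m_1 + 10·m_2 + 3·m_3 = 6(Δ_2 - Δ_1) = -22
  3·m_2 + 10·m_3 + 2·m_4 = 6(Δ_3 - Δ_2) = 10
Clamped end conditions give two more equations: 2h_0·m_0 + h_0·m_1 = 6(Δ_0 - S'(0)) = -42 and h_3·m_3 + 2h_3·m_4 = 6(S'(10) - Δ_3) = 6.
Hence m_0 = -4406/435, m_1 = 2722/435, m_2 = -1781/435, m_3 = 932/435, m_4 = 373/870.
On [3, 5], with S_1(x) = a_1 + b_1·(x - 3) + c_1·(x - 3)² + d_1·(x - 3)³: c_1 = m_1/2 = 1361/435, d_1 = (m_2 - m_1)/(6h_1) = -1501/1740, b_1 = Δ_1 - h_1(2m_1 + m_2)/6 = -117/145.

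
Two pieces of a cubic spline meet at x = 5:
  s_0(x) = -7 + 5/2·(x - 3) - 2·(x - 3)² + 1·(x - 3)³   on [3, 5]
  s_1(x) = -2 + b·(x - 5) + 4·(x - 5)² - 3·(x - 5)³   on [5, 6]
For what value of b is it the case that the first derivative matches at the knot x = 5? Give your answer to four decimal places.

6.5000

s_0'(x) = 5/2 - 4·(x - 3) + 3·(x - 3)², so s_0'(5) = 13/2. On the right, s_1'(5) = b, so b = 13/2.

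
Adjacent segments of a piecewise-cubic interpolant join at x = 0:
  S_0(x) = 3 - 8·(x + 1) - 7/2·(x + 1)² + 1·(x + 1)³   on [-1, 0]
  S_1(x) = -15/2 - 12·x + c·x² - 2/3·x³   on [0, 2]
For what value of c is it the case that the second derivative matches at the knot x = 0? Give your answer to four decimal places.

-0.5000

S_0''(x) = -7 + 6·(x + 1), so S_0''(0) = -1. On the right, S_1''(0) = 2c, so c = -1/2.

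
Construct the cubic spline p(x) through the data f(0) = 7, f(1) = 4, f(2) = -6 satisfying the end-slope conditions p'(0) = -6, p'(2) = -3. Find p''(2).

33

Write σ_i for p''(x_i). With h_i = 1, 1 and divided differences Δ_i = -3, -10, the continuity of p' gives the tridiagonal system
  1·σ_0 + 4·σ_1 + 1·σ_2 = 6(Δ_1 - Δ_0) = -42
Clamped end conditions give two more equations: 2h_0·σ_0 + h_0·σ_1 = 6(Δ_0 - p'(0)) = 18 and h_1·σ_1 + 2h_1·σ_2 = 6(p'(2) - Δ_1) = 42.
Solving: σ_0 = 21, σ_1 = -24, σ_2 = 33.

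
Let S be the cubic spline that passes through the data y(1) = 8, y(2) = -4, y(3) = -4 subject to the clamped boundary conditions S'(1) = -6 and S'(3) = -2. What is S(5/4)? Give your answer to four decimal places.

5.6094

Put M_i = S'' at the i-th knot. Here h = (1, 1) and Δ = (-12, 0), so the interior equations h_(i-1)·M_(i-1) + 2(h_(i-1)+h_i)·M_i + h_i·M_(i+1) = 6(Δ_i − Δ_(i-1)) read
  1·M_0 + 4·M_1 + 1·M_2 = 6(Δ_1 - Δ_0) = 72
Clamped end conditions give two more equations: 2h_0·M_0 + h_0·M_1 = 6(Δ_0 - S'(1)) = -36 and h_1·M_1 + 2h_1·M_2 = 6(S'(3) - Δ_1) = -12.
Solving the tridiagonal system: M_0 = -34, M_1 = 32, M_2 = -22.
On [1, 2], S(x) = 8 - 6·(x - 1) - 17·(x - 1)² + 11·(x - 1)³.
With (x - 1) = 1/4: S(5/4) = 359/64.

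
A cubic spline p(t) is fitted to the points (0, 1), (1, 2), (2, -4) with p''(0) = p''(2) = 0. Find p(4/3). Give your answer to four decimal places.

Put σ_i = p'' at the i-th knot. Here h = (1, 1) and Δ = (1, -6), so the interior equations h_(i-1)·σ_(i-1) + 2(h_(i-1)+h_i)·σ_i + h_i·σ_(i+1) = 6(Δ_i − Δ_(i-1)) read
  1·σ_0 + 4·σ_1 + 1·σ_2 = 6(Δ_1 - Δ_0) = -42
Natural end conditions: σ_0 = σ_2 = 0.
Forward elimination and back-substitution give σ_0 = 0, σ_1 = -21/2, σ_2 = 0.
On [1, 2], p(t) = 2 - 5/2·(t - 1) - 21/4·(t - 1)² + 7/4·(t - 1)³.
With (t - 1) = 1/3: p(4/3) = 35/54.

0.6481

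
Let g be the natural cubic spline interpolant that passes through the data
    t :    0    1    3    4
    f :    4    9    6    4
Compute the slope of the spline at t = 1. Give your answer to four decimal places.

Let σ_i = g''(x_i). Step sizes h_i = 1, 2, 1; slopes of the chords Δ_i = (y_(i+1) - y_i)/h_i = 5, -3/2, -2.
  1·σ_0 + 6·σ_1 + 2·σ_2 = 6(Δ_1 - Δ_0) = -39
  2·σ_1 + 6·σ_2 + 1·σ_3 = 6(Δ_2 - Δ_1) = -3
Natural end conditions: σ_0 = σ_3 = 0.
Forward elimination and back-substitution give σ_0 = 0, σ_1 = -57/8, σ_2 = 15/8, σ_3 = 0.
On [1, 3], g'(t) = b_1 + 2c_1·(t - 1) + 3d_1·(t - 1)² with b_1 = Δ_1 - h_1(2σ_1 + σ_2)/6 = 21/8, c_1 = σ_1/2 = -57/16, d_1 = (σ_2 - σ_1)/(6h_1) = 3/4. So g'(1) = 21/8.

2.6250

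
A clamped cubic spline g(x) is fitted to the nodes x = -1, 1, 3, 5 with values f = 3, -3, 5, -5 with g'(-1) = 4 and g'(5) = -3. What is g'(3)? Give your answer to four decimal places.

Put M_i = g'' at the i-th knot. Here h = (2, 2, 2) and Δ = (-3, 4, -5), so the interior equations h_(i-1)·M_(i-1) + 2(h_(i-1)+h_i)·M_i + h_i·M_(i+1) = 6(Δ_i − Δ_(i-1)) read
  2·M_0 + 8·M_1 + 2·M_2 = 6(Δ_1 - Δ_0) = 42
  2·M_1 + 8·M_2 + 2·M_3 = 6(Δ_2 - Δ_1) = -54
Clamped end conditions give two more equations: 2h_0·M_0 + h_0·M_1 = 6(Δ_0 - g'(-1)) = -42 and h_2·M_2 + 2h_2·M_3 = 6(g'(5) - Δ_2) = 12.
Solving the tridiagonal system: M_0 = -251/15, M_1 = 187/15, M_2 = -182/15, M_3 = 136/15.
On [3, 5], g'(x) = b_2 + 2c_2·(x - 3) + 3d_2·(x - 3)² with b_2 = Δ_2 - h_2(2M_2 + M_3)/6 = 1/15, c_2 = M_2/2 = -91/15, d_2 = (M_3 - M_2)/(6h_2) = 53/30. So g'(3) = 1/15.

0.0667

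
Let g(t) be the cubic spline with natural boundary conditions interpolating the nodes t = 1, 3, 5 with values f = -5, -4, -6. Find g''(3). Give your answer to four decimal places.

Put σ_i = g'' at the i-th knot. Here h = (2, 2) and Δ = (1/2, -1), so the interior equations h_(i-1)·σ_(i-1) + 2(h_(i-1)+h_i)·σ_i + h_i·σ_(i+1) = 6(Δ_i − Δ_(i-1)) read
  2·σ_0 + 8·σ_1 + 2·σ_2 = 6(Δ_1 - Δ_0) = -9
Natural end conditions: σ_0 = σ_2 = 0.
Forward elimination and back-substitution give σ_0 = 0, σ_1 = -9/8, σ_2 = 0.

-1.1250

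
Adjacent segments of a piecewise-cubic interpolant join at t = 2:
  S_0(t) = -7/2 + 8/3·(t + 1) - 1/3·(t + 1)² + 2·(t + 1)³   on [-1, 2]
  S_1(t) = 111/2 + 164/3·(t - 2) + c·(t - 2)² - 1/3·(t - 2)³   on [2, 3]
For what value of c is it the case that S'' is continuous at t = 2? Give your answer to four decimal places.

17.6667

S_0''(t) = -2/3 + 12·(t + 1), so S_0''(2) = 106/3. On the right, S_1''(2) = 2c, so c = 53/3.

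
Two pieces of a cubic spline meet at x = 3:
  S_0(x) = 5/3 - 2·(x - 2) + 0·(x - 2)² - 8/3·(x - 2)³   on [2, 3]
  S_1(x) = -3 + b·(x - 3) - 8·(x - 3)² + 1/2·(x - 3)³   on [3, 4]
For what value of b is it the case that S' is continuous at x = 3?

-10

S_0'(x) = -2 + 0·(x - 2) - 8·(x - 2)², so S_0'(3) = -10. On the right, S_1'(3) = b, so b = -10.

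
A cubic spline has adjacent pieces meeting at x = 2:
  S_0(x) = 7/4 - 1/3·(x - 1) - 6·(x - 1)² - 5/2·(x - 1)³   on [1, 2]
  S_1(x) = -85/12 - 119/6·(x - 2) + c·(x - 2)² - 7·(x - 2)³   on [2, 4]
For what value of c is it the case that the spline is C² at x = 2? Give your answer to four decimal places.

S_0''(x) = -12 - 15·(x - 1), so S_0''(2) = -27. On the right, S_1''(2) = 2c, so c = -27/2.

-13.5000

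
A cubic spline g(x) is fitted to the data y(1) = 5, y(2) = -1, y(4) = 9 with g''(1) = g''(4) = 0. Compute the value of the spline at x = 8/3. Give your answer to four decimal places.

Let M_i = g''(x_i). Step sizes h_i = 1, 2; slopes of the chords Δ_i = (y_(i+1) - y_i)/h_i = -6, 5.
  1·M_0 + 6·M_1 + 2·M_2 = 6(Δ_1 - Δ_0) = 66
Natural end conditions: M_0 = M_2 = 0.
Solving: M_0 = 0, M_1 = 11, M_2 = 0.
On [2, 4], g(x) = -1 - 7/3·(x - 2) + 11/2·(x - 2)² - 11/12·(x - 2)³.
With (x - 2) = 2/3: g(8/3) = -31/81.

-0.3827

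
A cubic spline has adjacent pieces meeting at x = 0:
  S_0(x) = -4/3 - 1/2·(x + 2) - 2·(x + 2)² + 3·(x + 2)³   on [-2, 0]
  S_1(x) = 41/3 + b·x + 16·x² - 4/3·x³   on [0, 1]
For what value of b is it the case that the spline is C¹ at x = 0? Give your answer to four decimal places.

27.5000

S_0'(x) = -1/2 - 4·(x + 2) + 9·(x + 2)², so S_0'(0) = 55/2. On the right, S_1'(0) = b, so b = 55/2.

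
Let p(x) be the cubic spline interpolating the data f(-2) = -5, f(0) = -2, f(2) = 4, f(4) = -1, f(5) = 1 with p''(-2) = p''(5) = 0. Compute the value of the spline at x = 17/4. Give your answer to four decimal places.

-0.8641

Put M_i = p'' at the i-th knot. Here h = (2, 2, 2, 1) and Δ = (3/2, 3, -5/2, 2), so the interior equations h_(i-1)·M_(i-1) + 2(h_(i-1)+h_i)·M_i + h_i·M_(i+1) = 6(Δ_i − Δ_(i-1)) read
  2·M_0 + 8·M_1 + 2·M_2 = 6(Δ_1 - Δ_0) = 9
  2·M_1 + 8·M_2 + 2·M_3 = 6(Δ_2 - Δ_1) = -33
  2·M_2 + 6·M_3 + 1·M_4 = 6(Δ_3 - Δ_2) = 27
Natural end conditions: M_0 = M_4 = 0.
Hence M_0 = 0, M_1 = 225/82, M_2 = -531/82, M_3 = 273/41, M_4 = 0.
On [4, 5], p(x) = -1 - 9/41·(x - 4) + 273/82·(x - 4)² - 91/82·(x - 4)³.
With (x - 4) = 1/4: p(17/4) = -4535/5248.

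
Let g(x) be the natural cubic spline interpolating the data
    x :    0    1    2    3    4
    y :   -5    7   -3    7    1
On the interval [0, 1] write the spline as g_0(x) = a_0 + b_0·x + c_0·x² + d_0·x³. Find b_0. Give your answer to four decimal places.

19.6071

With m_i denoting the second derivative at x_i, h_i = 1, 1, 1, 1, and Δ_i = (y_(i+1) − y_i)/h_i = 12, -10, 10, -6:
  1·m_0 + 4·m_1 + 1·m_2 = 6(Δ_1 - Δ_0) = -132
  1·m_1 + 4·m_2 + 1·m_3 = 6(Δ_2 - Δ_1) = 120
  1·m_2 + 4·m_3 + 1·m_4 = 6(Δ_3 - Δ_2) = -96
Natural end conditions: m_0 = m_4 = 0.
Forward elimination and back-substitution give m_0 = 0, m_1 = -639/14, m_2 = 354/7, m_3 = -513/14, m_4 = 0.
On [0, 1], with g_0(x) = a_0 + b_0·x + c_0·x² + d_0·x³: c_0 = m_0/2 = 0, d_0 = (m_1 - m_0)/(6h_0) = -213/28, b_0 = Δ_0 - h_0(2m_0 + m_1)/6 = 549/28.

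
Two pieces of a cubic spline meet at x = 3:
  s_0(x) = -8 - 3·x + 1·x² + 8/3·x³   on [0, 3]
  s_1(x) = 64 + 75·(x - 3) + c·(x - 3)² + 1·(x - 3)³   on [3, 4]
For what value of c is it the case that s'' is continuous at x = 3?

25

s_0''(x) = 2 + 16·x, so s_0''(3) = 50. On the right, s_1''(3) = 2c, so c = 25.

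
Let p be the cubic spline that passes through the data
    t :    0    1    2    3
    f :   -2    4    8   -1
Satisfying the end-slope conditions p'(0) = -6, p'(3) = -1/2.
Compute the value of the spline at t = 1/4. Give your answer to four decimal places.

-2.4016

Let m_i = p''(x_i). Step sizes h_i = 1, 1, 1; slopes of the chords Δ_i = (y_(i+1) - y_i)/h_i = 6, 4, -9.
  1·m_0 + 4·m_1 + 1·m_2 = 6(Δ_1 - Δ_0) = -12
  1·m_1 + 4·m_2 + 1·m_3 = 6(Δ_2 - Δ_1) = -78
Clamped end conditions give two more equations: 2h_0·m_0 + h_0·m_1 = 6(Δ_0 - p'(0)) = 72 and h_2·m_2 + 2h_2·m_3 = 6(p'(3) - Δ_2) = 51.
Solving the tridiagonal system: m_0 = 583/15, m_1 = -86/15, m_2 = -419/15, m_3 = 592/15.
On [0, 1], p(t) = -2 - 6·t + 583/30·t² - 223/30·t³.
With t = 1/4: p(1/4) = -1537/640.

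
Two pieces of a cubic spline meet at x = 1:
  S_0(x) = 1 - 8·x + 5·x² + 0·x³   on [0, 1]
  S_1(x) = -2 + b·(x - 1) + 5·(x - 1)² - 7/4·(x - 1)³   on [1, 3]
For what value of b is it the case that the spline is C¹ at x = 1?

2

S_0'(x) = -8 + 10·x + 0·x², so S_0'(1) = 2. On the right, S_1'(1) = b, so b = 2.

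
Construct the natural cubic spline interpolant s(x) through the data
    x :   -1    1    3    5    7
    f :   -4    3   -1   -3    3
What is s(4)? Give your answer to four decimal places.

Write M_i for s''(x_i). With h_i = 2, 2, 2, 2 and divided differences Δ_i = 7/2, -2, -1, 3, the continuity of s' gives the tridiagonal system
  2·M_0 + 8·M_1 + 2·M_2 = 6(Δ_1 - Δ_0) = -33
  2·M_1 + 8·M_2 + 2·M_3 = 6(Δ_2 - Δ_1) = 6
  2·M_2 + 8·M_3 + 2·M_4 = 6(Δ_3 - Δ_2) = 24
Natural end conditions: M_0 = M_4 = 0.
Solving: M_0 = 0, M_1 = -495/112, M_2 = 33/28, M_3 = 303/112, M_4 = 0.
On [3, 5], s(x) = -1 - 43/16·(x - 3) + 33/56·(x - 3)² + 57/448·(x - 3)³.
With (x - 3) = 1: s(4) = -1331/448.

-2.9710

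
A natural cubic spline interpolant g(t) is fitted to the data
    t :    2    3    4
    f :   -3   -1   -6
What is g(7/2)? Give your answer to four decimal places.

-2.8438

Put M_i = g'' at the i-th knot. Here h = (1, 1) and Δ = (2, -5), so the interior equations h_(i-1)·M_(i-1) + 2(h_(i-1)+h_i)·M_i + h_i·M_(i+1) = 6(Δ_i − Δ_(i-1)) read
  1·M_0 + 4·M_1 + 1·M_2 = 6(Δ_1 - Δ_0) = -42
Natural end conditions: M_0 = M_2 = 0.
Solving the tridiagonal system: M_0 = 0, M_1 = -21/2, M_2 = 0.
On [3, 4], g(t) = -1 - 3/2·(t - 3) - 21/4·(t - 3)² + 7/4·(t - 3)³.
With (t - 3) = 1/2: g(7/2) = -91/32.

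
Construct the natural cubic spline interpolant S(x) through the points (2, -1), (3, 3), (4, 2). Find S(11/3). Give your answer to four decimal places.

2.7037

Put M_i = S'' at the i-th knot. Here h = (1, 1) and Δ = (4, -1), so the interior equations h_(i-1)·M_(i-1) + 2(h_(i-1)+h_i)·M_i + h_i·M_(i+1) = 6(Δ_i − Δ_(i-1)) read
  1·M_0 + 4·M_1 + 1·M_2 = 6(Δ_1 - Δ_0) = -30
Natural end conditions: M_0 = M_2 = 0.
Solving: M_0 = 0, M_1 = -15/2, M_2 = 0.
On [3, 4], S(x) = 3 + 3/2·(x - 3) - 15/4·(x - 3)² + 5/4·(x - 3)³.
With (x - 3) = 2/3: S(11/3) = 73/27.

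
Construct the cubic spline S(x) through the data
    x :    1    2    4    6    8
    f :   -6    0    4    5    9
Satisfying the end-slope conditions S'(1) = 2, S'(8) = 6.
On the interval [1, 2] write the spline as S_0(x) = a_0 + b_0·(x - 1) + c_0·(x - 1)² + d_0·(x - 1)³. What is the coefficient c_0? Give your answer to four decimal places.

7.7035

Write M_i for S''(x_i). With h_i = 1, 2, 2, 2 and divided differences Δ_i = 6, 2, 1/2, 2, the continuity of S' gives the tridiagonal system
  1·M_0 + 6·M_1 + 2·M_2 = 6(Δ_1 - Δ_0) = -24
  2·M_1 + 8·M_2 + 2·M_3 = 6(Δ_2 - Δ_1) = -9
  2·M_2 + 8·M_3 + 2·M_4 = 6(Δ_3 - Δ_2) = 9
Clamped end conditions give two more equations: 2h_0·M_0 + h_0·M_1 = 6(Δ_0 - S'(1)) = 24 and h_3·M_3 + 2h_3·M_4 = 6(S'(8) - Δ_3) = 24.
Solving: M_0 = 1325/86, M_1 = -293/43, M_2 = 127/172, M_3 = -55/86, M_4 = 1087/172.
On [1, 2], with S_0(x) = a_0 + b_0·(x - 1) + c_0·(x - 1)² + d_0·(x - 1)³: c_0 = M_0/2 = 1325/172, d_0 = (M_1 - M_0)/(6h_0) = -637/172, b_0 = Δ_0 - h_0(2M_0 + M_1)/6 = 2.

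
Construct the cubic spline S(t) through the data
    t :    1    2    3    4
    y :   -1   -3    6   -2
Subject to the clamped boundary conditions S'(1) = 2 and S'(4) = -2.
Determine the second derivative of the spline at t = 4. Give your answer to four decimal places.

Put M_i = S'' at the i-th knot. Here h = (1, 1, 1) and Δ = (-2, 9, -8), so the interior equations h_(i-1)·M_(i-1) + 2(h_(i-1)+h_i)·M_i + h_i·M_(i+1) = 6(Δ_i − Δ_(i-1)) read
  1·M_0 + 4·M_1 + 1·M_2 = 6(Δ_1 - Δ_0) = 66
  1·M_1 + 4·M_2 + 1·M_3 = 6(Δ_2 - Δ_1) = -102
Clamped end conditions give two more equations: 2h_0·M_0 + h_0·M_1 = 6(Δ_0 - S'(1)) = -24 and h_2·M_2 + 2h_2·M_3 = 6(S'(4) - Δ_2) = 36.
Forward elimination and back-substitution give M_0 = -442/15, M_1 = 524/15, M_2 = -664/15, M_3 = 602/15.

40.1333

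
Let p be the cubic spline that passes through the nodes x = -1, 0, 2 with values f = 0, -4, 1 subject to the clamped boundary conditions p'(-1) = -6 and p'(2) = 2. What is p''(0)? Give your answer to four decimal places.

Let M_i = p''(x_i). Step sizes h_i = 1, 2; slopes of the chords Δ_i = (y_(i+1) - y_i)/h_i = -4, 5/2.
  1·M_0 + 6·M_1 + 2·M_2 = 6(Δ_1 - Δ_0) = 39
Clamped end conditions give two more equations: 2h_0·M_0 + h_0·M_1 = 6(Δ_0 - p'(-1)) = 12 and h_1·M_1 + 2h_1·M_2 = 6(p'(2) - Δ_1) = -3.
Solving: M_0 = 13/6, M_1 = 23/3, M_2 = -55/12.

7.6667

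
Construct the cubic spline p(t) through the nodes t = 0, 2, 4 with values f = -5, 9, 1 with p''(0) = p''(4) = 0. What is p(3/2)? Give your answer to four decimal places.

7.3047

With σ_i denoting the second derivative at x_i, h_i = 2, 2, and Δ_i = (y_(i+1) − y_i)/h_i = 7, -4:
  2·σ_0 + 8·σ_1 + 2·σ_2 = 6(Δ_1 - Δ_0) = -66
Natural end conditions: σ_0 = σ_2 = 0.
Hence σ_0 = 0, σ_1 = -33/4, σ_2 = 0.
On [0, 2], p(t) = -5 + 39/4·t + 0·t² - 11/16·t³.
With t = 3/2: p(3/2) = 935/128.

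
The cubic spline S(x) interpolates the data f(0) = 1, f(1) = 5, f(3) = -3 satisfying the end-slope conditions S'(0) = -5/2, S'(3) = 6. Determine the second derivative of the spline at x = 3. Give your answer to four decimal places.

Write σ_i for S''(x_i). With h_i = 1, 2 and divided differences Δ_i = 4, -4, the continuity of S' gives the tridiagonal system
  1·σ_0 + 6·σ_1 + 2·σ_2 = 6(Δ_1 - Δ_0) = -48
Clamped end conditions give two more equations: 2h_0·σ_0 + h_0·σ_1 = 6(Δ_0 - S'(0)) = 39 and h_1·σ_1 + 2h_1·σ_2 = 6(S'(3) - Δ_1) = 60.
Solving the tridiagonal system: σ_0 = 91/3, σ_1 = -65/3, σ_2 = 155/6.

25.8333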